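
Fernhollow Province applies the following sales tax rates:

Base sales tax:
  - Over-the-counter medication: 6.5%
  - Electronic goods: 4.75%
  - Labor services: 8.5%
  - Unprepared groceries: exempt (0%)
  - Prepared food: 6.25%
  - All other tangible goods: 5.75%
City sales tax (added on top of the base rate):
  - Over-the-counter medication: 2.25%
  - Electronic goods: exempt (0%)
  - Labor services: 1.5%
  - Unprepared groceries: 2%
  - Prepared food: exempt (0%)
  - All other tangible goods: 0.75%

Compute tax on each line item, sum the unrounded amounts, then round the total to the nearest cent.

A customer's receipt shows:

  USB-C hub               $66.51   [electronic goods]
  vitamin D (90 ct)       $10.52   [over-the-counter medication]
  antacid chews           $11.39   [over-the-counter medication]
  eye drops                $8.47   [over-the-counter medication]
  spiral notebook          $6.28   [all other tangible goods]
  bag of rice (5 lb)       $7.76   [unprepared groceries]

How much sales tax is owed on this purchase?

USB-C hub $66.51: electronic goods → 4.75% + 0% city = 4.75% → $3.159225
Vitamin D (90 ct) $10.52: over-the-counter medication → 6.5% + 2.25% city = 8.75% → $0.9205
Antacid chews $11.39: over-the-counter medication → 6.5% + 2.25% city = 8.75% → $0.996625
Eye drops $8.47: over-the-counter medication → 6.5% + 2.25% city = 8.75% → $0.741125
Spiral notebook $6.28: all other tangible goods → 5.75% + 0.75% city = 6.5% → $0.4082
Bag of rice (5 lb) $7.76: unprepared groceries → 0% + 2% city = 2% → $0.1552
Unrounded tax sum = $6.380875 → $6.38

$6.38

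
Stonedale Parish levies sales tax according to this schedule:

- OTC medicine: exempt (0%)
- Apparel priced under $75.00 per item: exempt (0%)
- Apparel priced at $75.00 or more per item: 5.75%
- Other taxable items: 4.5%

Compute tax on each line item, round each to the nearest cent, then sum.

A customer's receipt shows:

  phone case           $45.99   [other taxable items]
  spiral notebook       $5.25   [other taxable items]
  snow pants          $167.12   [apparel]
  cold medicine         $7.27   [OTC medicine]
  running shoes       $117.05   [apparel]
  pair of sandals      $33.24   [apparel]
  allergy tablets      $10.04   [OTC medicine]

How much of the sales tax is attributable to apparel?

Snow pants $167.12: apparel, $75.00 or more → 5.75% → $9.61
Running shoes $117.05: apparel, $75.00 or more → 5.75% → $6.73
Pair of sandals $33.24: apparel, under $75.00 → 0% → $0.00
Tax on apparel = $9.61 + $6.73 + $0.00 = $16.34

$16.34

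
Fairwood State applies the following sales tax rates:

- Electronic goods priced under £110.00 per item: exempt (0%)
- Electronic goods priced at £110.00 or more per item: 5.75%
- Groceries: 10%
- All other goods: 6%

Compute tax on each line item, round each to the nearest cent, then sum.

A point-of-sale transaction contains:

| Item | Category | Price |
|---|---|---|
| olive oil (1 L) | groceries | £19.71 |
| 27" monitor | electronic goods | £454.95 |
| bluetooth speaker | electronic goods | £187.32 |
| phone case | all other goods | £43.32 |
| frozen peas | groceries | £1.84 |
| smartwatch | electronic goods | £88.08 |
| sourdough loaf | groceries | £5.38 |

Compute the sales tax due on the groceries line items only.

£2.69

Olive oil (1 L) £19.71: groceries → 10% → £1.97
Frozen peas £1.84: groceries → 10% → £0.18
Sourdough loaf £5.38: groceries → 10% → £0.54
Tax on groceries = £1.97 + £0.18 + £0.54 = £2.69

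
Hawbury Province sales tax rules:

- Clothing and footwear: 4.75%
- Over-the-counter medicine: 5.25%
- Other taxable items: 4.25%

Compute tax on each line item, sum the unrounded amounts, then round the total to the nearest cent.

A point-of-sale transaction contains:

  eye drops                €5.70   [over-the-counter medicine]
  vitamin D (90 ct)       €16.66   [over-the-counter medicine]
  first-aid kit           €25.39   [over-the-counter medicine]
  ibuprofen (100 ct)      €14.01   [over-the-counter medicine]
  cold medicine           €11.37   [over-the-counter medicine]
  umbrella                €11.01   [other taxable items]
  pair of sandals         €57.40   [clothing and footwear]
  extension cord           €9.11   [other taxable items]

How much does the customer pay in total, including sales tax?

Eye drops €5.70: over-the-counter medicine → 5.25% → €0.29925
Vitamin D (90 ct) €16.66: over-the-counter medicine → 5.25% → €0.87465
First-aid kit €25.39: over-the-counter medicine → 5.25% → €1.332975
Ibuprofen (100 ct) €14.01: over-the-counter medicine → 5.25% → €0.735525
Cold medicine €11.37: over-the-counter medicine → 5.25% → €0.596925
Umbrella €11.01: other taxable items → 4.25% → €0.467925
Pair of sandals €57.40: clothing and footwear → 4.75% → €2.7265
Extension cord €9.11: other taxable items → 4.25% → €0.387175
Subtotal = €150.65; unrounded tax = €7.420925 → €7.42; total due = €158.07

€158.07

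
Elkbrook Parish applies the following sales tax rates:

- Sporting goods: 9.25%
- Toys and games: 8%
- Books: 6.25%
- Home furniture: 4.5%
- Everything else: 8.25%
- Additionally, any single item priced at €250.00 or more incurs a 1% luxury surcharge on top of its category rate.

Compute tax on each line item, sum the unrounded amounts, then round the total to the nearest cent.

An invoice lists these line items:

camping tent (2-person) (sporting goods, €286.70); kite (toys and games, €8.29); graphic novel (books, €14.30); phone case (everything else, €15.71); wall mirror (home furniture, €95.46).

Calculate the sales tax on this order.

€36.54

Camping tent (2-person) €286.70: sporting goods → 9.25% + 1% surcharge = 10.25% → €29.38675
Kite €8.29: toys and games → 8% → €0.6632
Graphic novel €14.30: books → 6.25% → €0.89375
Phone case €15.71: everything else → 8.25% → €1.296075
Wall mirror €95.46: home furniture → 4.5% → €4.2957
Unrounded tax sum = €36.535475 → €36.54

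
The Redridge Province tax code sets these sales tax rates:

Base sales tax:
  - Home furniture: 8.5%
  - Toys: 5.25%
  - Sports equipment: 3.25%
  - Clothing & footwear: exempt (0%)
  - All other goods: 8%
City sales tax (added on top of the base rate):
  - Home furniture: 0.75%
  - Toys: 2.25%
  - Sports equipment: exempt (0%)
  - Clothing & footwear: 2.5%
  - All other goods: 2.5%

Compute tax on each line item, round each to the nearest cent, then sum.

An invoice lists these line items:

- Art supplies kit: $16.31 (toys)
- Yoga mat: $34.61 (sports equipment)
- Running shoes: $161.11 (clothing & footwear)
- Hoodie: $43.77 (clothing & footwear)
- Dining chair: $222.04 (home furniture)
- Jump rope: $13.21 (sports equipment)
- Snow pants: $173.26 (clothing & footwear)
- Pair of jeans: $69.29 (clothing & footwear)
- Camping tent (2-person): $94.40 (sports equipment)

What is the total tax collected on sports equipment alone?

$4.62

Yoga mat $34.61: sports equipment → 3.25% + 0% city = 3.25% → $1.12
Jump rope $13.21: sports equipment → 3.25% + 0% city = 3.25% → $0.43
Camping tent (2-person) $94.40: sports equipment → 3.25% + 0% city = 3.25% → $3.07
Tax on sports equipment = $1.12 + $0.43 + $3.07 = $4.62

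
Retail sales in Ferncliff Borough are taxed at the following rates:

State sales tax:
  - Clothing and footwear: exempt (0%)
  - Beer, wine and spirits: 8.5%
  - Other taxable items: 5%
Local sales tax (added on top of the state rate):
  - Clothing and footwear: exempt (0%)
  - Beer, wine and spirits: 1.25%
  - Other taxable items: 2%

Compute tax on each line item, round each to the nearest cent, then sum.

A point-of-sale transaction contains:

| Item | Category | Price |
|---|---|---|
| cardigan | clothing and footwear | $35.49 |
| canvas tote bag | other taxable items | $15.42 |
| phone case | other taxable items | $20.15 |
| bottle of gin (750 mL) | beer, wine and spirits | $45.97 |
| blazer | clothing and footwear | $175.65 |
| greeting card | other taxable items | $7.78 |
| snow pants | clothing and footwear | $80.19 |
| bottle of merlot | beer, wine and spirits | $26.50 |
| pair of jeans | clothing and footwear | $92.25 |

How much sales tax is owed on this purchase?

$10.09

Cardigan $35.49: clothing and footwear → 0% + 0% local = 0% → $0.00
Canvas tote bag $15.42: other taxable items → 5% + 2% local = 7% → $1.08
Phone case $20.15: other taxable items → 5% + 2% local = 7% → $1.41
Bottle of gin (750 mL) $45.97: beer, wine and spirits → 8.5% + 1.25% local = 9.75% → $4.48
Blazer $175.65: clothing and footwear → 0% + 0% local = 0% → $0.00
Greeting card $7.78: other taxable items → 5% + 2% local = 7% → $0.54
Snow pants $80.19: clothing and footwear → 0% + 0% local = 0% → $0.00
Bottle of merlot $26.50: beer, wine and spirits → 8.5% + 1.25% local = 9.75% → $2.58
Pair of jeans $92.25: clothing and footwear → 0% + 0% local = 0% → $0.00
Total tax = $1.08 + $1.41 + $4.48 + $0.54 + $2.58 = $10.09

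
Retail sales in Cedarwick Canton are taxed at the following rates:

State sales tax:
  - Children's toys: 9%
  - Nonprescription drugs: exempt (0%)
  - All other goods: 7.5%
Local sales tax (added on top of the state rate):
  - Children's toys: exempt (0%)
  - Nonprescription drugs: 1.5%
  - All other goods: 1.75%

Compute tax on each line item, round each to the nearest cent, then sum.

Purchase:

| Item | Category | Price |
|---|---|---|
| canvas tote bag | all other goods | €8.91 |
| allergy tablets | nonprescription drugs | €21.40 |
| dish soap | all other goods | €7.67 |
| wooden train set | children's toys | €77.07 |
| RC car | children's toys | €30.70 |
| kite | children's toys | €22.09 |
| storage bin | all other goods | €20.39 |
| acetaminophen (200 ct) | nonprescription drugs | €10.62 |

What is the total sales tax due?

€15.59

Canvas tote bag €8.91: all other goods → 7.5% + 1.75% local = 9.25% → €0.82
Allergy tablets €21.40: nonprescription drugs → 0% + 1.5% local = 1.5% → €0.32
Dish soap €7.67: all other goods → 7.5% + 1.75% local = 9.25% → €0.71
Wooden train set €77.07: children's toys → 9% + 0% local = 9% → €6.94
RC car €30.70: children's toys → 9% + 0% local = 9% → €2.76
Kite €22.09: children's toys → 9% + 0% local = 9% → €1.99
Storage bin €20.39: all other goods → 7.5% + 1.75% local = 9.25% → €1.89
Acetaminophen (200 ct) €10.62: nonprescription drugs → 0% + 1.5% local = 1.5% → €0.16
Total tax = €0.82 + €0.32 + €0.71 + €6.94 + €2.76 + €1.99 + €1.89 + €0.16 = €15.59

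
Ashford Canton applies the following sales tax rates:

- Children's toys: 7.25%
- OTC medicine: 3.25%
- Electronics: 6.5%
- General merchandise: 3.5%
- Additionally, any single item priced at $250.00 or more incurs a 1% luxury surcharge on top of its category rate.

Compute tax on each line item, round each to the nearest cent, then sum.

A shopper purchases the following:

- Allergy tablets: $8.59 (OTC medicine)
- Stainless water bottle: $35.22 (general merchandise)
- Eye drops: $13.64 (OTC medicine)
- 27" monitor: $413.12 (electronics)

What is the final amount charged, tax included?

Allergy tablets $8.59: OTC medicine → 3.25% → $0.28
Stainless water bottle $35.22: general merchandise → 3.5% → $1.23
Eye drops $13.64: OTC medicine → 3.25% → $0.44
27" monitor $413.12: electronics → 6.5% + 1% surcharge = 7.5% → $30.98
Subtotal = $470.57; tax = $32.93; total due = $503.50

$503.50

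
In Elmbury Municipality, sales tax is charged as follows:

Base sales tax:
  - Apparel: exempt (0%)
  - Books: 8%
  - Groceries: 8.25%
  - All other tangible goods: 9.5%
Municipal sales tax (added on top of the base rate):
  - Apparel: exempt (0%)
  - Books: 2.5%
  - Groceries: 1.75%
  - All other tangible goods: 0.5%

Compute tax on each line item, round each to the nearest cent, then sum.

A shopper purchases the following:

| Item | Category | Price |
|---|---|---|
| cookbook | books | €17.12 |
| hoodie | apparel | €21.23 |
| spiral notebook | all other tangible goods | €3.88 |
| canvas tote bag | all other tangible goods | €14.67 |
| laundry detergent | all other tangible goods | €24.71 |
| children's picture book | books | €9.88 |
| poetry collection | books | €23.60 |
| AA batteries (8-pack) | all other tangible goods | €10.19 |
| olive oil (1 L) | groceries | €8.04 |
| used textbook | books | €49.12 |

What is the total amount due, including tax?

Cookbook €17.12: books → 8% + 2.5% municipal = 10.5% → €1.80
Hoodie €21.23: apparel → 0% + 0% municipal = 0% → €0.00
Spiral notebook €3.88: all other tangible goods → 9.5% + 0.5% municipal = 10% → €0.39
Canvas tote bag €14.67: all other tangible goods → 9.5% + 0.5% municipal = 10% → €1.47
Laundry detergent €24.71: all other tangible goods → 9.5% + 0.5% municipal = 10% → €2.47
Children's picture book €9.88: books → 8% + 2.5% municipal = 10.5% → €1.04
Poetry collection €23.60: books → 8% + 2.5% municipal = 10.5% → €2.48
AA batteries (8-pack) €10.19: all other tangible goods → 9.5% + 0.5% municipal = 10% → €1.02
Olive oil (1 L) €8.04: groceries → 8.25% + 1.75% municipal = 10% → €0.80
Used textbook €49.12: books → 8% + 2.5% municipal = 10.5% → €5.16
Subtotal = €182.44; tax = €16.63; total due = €199.07

€199.07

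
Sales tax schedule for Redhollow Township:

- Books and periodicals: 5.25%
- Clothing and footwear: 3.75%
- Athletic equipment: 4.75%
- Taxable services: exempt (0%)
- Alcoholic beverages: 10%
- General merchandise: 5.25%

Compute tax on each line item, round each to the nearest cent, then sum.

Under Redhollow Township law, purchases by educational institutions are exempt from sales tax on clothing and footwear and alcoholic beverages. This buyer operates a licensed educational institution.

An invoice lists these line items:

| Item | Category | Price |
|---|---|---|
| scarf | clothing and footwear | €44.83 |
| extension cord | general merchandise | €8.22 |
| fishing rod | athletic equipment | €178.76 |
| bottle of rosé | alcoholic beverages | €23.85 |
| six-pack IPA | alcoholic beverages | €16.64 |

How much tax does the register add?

Scarf €44.83: clothing and footwear, buyer-exempt → 0% → €0.00
Extension cord €8.22: general merchandise → 5.25% → €0.43
Fishing rod €178.76: athletic equipment → 4.75% → €8.49
Bottle of rosé €23.85: alcoholic beverages, buyer-exempt → 0% → €0.00
Six-pack IPA €16.64: alcoholic beverages, buyer-exempt → 0% → €0.00
Total tax = €0.43 + €8.49 = €8.92

€8.92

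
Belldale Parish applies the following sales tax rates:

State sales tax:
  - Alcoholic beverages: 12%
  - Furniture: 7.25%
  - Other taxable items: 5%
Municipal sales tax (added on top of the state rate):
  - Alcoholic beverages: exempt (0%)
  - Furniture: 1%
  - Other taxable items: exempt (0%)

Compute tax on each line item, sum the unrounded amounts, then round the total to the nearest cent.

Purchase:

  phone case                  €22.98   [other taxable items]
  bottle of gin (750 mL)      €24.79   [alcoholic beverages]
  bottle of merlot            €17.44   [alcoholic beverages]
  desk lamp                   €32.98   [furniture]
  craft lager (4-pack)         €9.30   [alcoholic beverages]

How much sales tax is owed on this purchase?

€10.05

Phone case €22.98: other taxable items → 5% + 0% municipal = 5% → €1.149
Bottle of gin (750 mL) €24.79: alcoholic beverages → 12% + 0% municipal = 12% → €2.9748
Bottle of merlot €17.44: alcoholic beverages → 12% + 0% municipal = 12% → €2.0928
Desk lamp €32.98: furniture → 7.25% + 1% municipal = 8.25% → €2.72085
Craft lager (4-pack) €9.30: alcoholic beverages → 12% + 0% municipal = 12% → €1.116
Unrounded tax sum = €10.05345 → €10.05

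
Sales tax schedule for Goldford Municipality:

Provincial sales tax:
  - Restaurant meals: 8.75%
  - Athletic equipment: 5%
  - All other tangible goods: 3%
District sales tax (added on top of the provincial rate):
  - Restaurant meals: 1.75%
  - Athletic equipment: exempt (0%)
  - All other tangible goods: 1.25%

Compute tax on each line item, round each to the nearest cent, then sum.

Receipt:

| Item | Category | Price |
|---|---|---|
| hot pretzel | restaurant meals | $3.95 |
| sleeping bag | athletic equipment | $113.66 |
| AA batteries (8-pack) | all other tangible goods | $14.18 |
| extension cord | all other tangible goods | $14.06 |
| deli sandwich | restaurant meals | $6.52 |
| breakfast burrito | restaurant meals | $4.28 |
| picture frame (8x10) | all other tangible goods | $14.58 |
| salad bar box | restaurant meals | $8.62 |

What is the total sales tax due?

Hot pretzel $3.95: restaurant meals → 8.75% + 1.75% district = 10.5% → $0.41
Sleeping bag $113.66: athletic equipment → 5% + 0% district = 5% → $5.68
AA batteries (8-pack) $14.18: all other tangible goods → 3% + 1.25% district = 4.25% → $0.60
Extension cord $14.06: all other tangible goods → 3% + 1.25% district = 4.25% → $0.60
Deli sandwich $6.52: restaurant meals → 8.75% + 1.75% district = 10.5% → $0.68
Breakfast burrito $4.28: restaurant meals → 8.75% + 1.75% district = 10.5% → $0.45
Picture frame (8x10) $14.58: all other tangible goods → 3% + 1.25% district = 4.25% → $0.62
Salad bar box $8.62: restaurant meals → 8.75% + 1.75% district = 10.5% → $0.91
Total tax = $0.41 + $5.68 + $0.60 + $0.60 + $0.68 + $0.45 + $0.62 + $0.91 = $9.95

$9.95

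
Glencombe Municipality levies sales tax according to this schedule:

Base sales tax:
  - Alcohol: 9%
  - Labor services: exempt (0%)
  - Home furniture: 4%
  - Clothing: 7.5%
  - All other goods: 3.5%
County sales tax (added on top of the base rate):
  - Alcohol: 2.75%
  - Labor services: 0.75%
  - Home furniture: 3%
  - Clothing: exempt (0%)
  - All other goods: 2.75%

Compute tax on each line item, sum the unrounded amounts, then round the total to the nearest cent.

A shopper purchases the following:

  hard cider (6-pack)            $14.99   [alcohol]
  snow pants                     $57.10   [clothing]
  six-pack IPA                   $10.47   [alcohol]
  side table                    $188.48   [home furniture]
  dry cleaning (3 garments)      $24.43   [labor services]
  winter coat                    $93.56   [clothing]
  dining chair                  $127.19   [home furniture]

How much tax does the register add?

$36.57

Hard cider (6-pack) $14.99: alcohol → 9% + 2.75% county = 11.75% → $1.761325
Snow pants $57.10: clothing → 7.5% + 0% county = 7.5% → $4.2825
Six-pack IPA $10.47: alcohol → 9% + 2.75% county = 11.75% → $1.230225
Side table $188.48: home furniture → 4% + 3% county = 7% → $13.1936
Dry cleaning (3 garments) $24.43: labor services → 0% + 0.75% county = 0.75% → $0.183225
Winter coat $93.56: clothing → 7.5% + 0% county = 7.5% → $7.017
Dining chair $127.19: home furniture → 4% + 3% county = 7% → $8.9033
Unrounded tax sum = $36.571175 → $36.57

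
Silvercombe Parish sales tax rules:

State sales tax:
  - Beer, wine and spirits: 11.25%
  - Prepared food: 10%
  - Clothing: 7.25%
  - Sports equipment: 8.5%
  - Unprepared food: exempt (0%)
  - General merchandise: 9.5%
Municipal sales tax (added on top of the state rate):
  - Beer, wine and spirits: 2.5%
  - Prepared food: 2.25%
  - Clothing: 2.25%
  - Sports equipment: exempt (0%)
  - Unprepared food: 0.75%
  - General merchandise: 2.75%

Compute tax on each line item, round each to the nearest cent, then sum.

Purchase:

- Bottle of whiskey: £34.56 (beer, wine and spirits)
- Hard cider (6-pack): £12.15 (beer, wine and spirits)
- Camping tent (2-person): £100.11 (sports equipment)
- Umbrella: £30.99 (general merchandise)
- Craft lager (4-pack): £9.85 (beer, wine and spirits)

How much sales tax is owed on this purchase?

Bottle of whiskey £34.56: beer, wine and spirits → 11.25% + 2.5% municipal = 13.75% → £4.75
Hard cider (6-pack) £12.15: beer, wine and spirits → 11.25% + 2.5% municipal = 13.75% → £1.67
Camping tent (2-person) £100.11: sports equipment → 8.5% + 0% municipal = 8.5% → £8.51
Umbrella £30.99: general merchandise → 9.5% + 2.75% municipal = 12.25% → £3.80
Craft lager (4-pack) £9.85: beer, wine and spirits → 11.25% + 2.5% municipal = 13.75% → £1.35
Total tax = £4.75 + £1.67 + £8.51 + £3.80 + £1.35 = £20.08

£20.08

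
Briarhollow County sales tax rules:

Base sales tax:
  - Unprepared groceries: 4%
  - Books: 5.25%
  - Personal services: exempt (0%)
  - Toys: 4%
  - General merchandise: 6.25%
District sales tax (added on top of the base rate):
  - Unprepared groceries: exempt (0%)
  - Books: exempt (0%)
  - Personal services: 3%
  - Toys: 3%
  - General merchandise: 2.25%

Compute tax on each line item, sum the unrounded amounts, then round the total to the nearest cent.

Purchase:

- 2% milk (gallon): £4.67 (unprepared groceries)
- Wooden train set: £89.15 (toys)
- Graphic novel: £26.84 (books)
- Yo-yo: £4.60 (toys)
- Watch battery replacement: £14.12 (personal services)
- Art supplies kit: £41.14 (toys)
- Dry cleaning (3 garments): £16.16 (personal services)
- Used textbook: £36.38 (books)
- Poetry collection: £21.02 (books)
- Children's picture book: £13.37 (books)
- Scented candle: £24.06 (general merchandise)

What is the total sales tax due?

£17.71

2% milk (gallon) £4.67: unprepared groceries → 4% + 0% district = 4% → £0.1868
Wooden train set £89.15: toys → 4% + 3% district = 7% → £6.2405
Graphic novel £26.84: books → 5.25% + 0% district = 5.25% → £1.4091
Yo-yo £4.60: toys → 4% + 3% district = 7% → £0.322
Watch battery replacement £14.12: personal services → 0% + 3% district = 3% → £0.4236
Art supplies kit £41.14: toys → 4% + 3% district = 7% → £2.8798
Dry cleaning (3 garments) £16.16: personal services → 0% + 3% district = 3% → £0.4848
Used textbook £36.38: books → 5.25% + 0% district = 5.25% → £1.90995
Poetry collection £21.02: books → 5.25% + 0% district = 5.25% → £1.10355
Children's picture book £13.37: books → 5.25% + 0% district = 5.25% → £0.701925
Scented candle £24.06: general merchandise → 6.25% + 2.25% district = 8.5% → £2.0451
Unrounded tax sum = £17.707125 → £17.71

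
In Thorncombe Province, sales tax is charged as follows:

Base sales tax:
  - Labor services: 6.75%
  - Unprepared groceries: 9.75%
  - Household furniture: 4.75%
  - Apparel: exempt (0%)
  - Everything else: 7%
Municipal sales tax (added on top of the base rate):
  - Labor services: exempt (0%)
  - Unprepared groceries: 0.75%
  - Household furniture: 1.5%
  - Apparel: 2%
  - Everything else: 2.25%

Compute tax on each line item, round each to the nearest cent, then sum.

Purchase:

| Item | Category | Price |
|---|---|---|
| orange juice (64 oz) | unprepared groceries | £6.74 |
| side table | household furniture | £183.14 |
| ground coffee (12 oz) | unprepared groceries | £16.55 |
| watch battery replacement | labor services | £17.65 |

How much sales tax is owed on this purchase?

£15.09

Orange juice (64 oz) £6.74: unprepared groceries → 9.75% + 0.75% municipal = 10.5% → £0.71
Side table £183.14: household furniture → 4.75% + 1.5% municipal = 6.25% → £11.45
Ground coffee (12 oz) £16.55: unprepared groceries → 9.75% + 0.75% municipal = 10.5% → £1.74
Watch battery replacement £17.65: labor services → 6.75% + 0% municipal = 6.75% → £1.19
Total tax = £0.71 + £11.45 + £1.74 + £1.19 = £15.09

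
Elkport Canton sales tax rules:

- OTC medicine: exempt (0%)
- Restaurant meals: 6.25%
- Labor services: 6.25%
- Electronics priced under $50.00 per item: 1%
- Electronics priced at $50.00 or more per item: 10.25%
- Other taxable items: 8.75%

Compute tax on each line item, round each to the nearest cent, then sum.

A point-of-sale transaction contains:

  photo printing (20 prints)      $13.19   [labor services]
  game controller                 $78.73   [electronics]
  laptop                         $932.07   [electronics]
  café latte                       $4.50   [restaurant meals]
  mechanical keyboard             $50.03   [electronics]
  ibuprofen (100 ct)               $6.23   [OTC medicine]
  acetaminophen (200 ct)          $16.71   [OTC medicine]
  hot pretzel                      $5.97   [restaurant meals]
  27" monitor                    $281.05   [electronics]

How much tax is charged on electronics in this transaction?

Game controller $78.73: electronics, $50.00 or more → 10.25% → $8.07
Laptop $932.07: electronics, $50.00 or more → 10.25% → $95.54
Mechanical keyboard $50.03: electronics, $50.00 or more → 10.25% → $5.13
27" monitor $281.05: electronics, $50.00 or more → 10.25% → $28.81
Tax on electronics = $8.07 + $95.54 + $5.13 + $28.81 = $137.55

$137.55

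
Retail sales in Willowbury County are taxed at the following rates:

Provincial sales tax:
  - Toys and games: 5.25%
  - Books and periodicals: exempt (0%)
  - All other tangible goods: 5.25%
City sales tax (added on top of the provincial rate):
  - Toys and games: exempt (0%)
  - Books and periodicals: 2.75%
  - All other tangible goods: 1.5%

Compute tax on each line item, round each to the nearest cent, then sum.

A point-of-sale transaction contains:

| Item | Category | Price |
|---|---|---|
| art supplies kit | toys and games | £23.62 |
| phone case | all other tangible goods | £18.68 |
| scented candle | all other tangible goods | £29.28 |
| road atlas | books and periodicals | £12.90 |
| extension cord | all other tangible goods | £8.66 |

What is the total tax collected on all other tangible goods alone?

Phone case £18.68: all other tangible goods → 5.25% + 1.5% city = 6.75% → £1.26
Scented candle £29.28: all other tangible goods → 5.25% + 1.5% city = 6.75% → £1.98
Extension cord £8.66: all other tangible goods → 5.25% + 1.5% city = 6.75% → £0.58
Tax on all other tangible goods = £1.26 + £1.98 + £0.58 = £3.82

£3.82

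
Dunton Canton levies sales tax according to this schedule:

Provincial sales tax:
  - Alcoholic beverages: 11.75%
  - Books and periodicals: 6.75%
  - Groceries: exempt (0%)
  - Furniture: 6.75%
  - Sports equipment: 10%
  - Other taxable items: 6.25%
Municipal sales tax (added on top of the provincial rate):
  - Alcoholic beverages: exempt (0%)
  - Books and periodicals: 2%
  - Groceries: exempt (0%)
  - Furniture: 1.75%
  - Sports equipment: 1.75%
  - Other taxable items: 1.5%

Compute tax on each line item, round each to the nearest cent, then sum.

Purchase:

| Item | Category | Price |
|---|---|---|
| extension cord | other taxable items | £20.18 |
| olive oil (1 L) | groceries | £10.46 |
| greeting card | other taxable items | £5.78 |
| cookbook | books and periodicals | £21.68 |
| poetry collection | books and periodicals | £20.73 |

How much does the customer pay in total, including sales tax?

£84.55

Extension cord £20.18: other taxable items → 6.25% + 1.5% municipal = 7.75% → £1.56
Olive oil (1 L) £10.46: groceries → 0% + 0% municipal = 0% → £0.00
Greeting card £5.78: other taxable items → 6.25% + 1.5% municipal = 7.75% → £0.45
Cookbook £21.68: books and periodicals → 6.75% + 2% municipal = 8.75% → £1.90
Poetry collection £20.73: books and periodicals → 6.75% + 2% municipal = 8.75% → £1.81
Subtotal = £78.83; tax = £5.72; total due = £84.55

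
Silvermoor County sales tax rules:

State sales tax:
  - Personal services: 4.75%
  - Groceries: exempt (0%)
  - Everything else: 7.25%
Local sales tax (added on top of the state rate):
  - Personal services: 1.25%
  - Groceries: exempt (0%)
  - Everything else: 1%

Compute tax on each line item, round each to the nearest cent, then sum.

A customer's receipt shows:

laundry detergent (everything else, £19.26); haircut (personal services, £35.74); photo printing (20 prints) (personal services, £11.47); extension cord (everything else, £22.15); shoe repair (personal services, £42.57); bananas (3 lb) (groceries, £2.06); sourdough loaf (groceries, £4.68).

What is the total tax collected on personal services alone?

Haircut £35.74: personal services → 4.75% + 1.25% local = 6% → £2.14
Photo printing (20 prints) £11.47: personal services → 4.75% + 1.25% local = 6% → £0.69
Shoe repair £42.57: personal services → 4.75% + 1.25% local = 6% → £2.55
Tax on personal services = £2.14 + £0.69 + £2.55 = £5.38

£5.38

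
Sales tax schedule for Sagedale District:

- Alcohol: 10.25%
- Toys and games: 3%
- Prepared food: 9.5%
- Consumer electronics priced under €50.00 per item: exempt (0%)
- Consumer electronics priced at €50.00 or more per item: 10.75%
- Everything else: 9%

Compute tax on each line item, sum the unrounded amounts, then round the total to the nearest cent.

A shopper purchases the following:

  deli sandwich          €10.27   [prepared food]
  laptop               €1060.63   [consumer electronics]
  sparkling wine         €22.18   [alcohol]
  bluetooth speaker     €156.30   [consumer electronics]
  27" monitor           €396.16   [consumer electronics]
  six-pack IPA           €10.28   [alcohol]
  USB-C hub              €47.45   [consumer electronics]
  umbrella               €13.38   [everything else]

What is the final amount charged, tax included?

Deli sandwich €10.27: prepared food → 9.5% → €0.97565
Laptop €1060.63: consumer electronics, €50.00 or more → 10.75% → €114.017725
Sparkling wine €22.18: alcohol → 10.25% → €2.27345
Bluetooth speaker €156.30: consumer electronics, €50.00 or more → 10.75% → €16.80225
27" monitor €396.16: consumer electronics, €50.00 or more → 10.75% → €42.5872
Six-pack IPA €10.28: alcohol → 10.25% → €1.0537
USB-C hub €47.45: consumer electronics, under €50.00 → 0% → €0.00
Umbrella €13.38: everything else → 9% → €1.2042
Subtotal = €1716.65; unrounded tax = €178.914175 → €178.91; total due = €1895.56

€1895.56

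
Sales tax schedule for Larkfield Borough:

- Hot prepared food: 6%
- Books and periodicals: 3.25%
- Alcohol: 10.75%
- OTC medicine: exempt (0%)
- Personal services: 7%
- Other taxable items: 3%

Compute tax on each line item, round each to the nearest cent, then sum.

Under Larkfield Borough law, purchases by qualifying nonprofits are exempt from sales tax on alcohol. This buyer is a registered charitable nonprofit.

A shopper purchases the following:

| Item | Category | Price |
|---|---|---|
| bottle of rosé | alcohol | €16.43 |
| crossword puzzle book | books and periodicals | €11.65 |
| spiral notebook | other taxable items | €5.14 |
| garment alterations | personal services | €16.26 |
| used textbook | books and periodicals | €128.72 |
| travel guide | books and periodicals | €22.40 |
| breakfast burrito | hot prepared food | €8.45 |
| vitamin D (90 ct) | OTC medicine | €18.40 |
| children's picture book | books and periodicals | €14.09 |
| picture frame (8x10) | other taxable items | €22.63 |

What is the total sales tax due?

Bottle of rosé €16.43: alcohol, buyer-exempt → 0% → €0.00
Crossword puzzle book €11.65: books and periodicals → 3.25% → €0.38
Spiral notebook €5.14: other taxable items → 3% → €0.15
Garment alterations €16.26: personal services → 7% → €1.14
Used textbook €128.72: books and periodicals → 3.25% → €4.18
Travel guide €22.40: books and periodicals → 3.25% → €0.73
Breakfast burrito €8.45: hot prepared food → 6% → €0.51
Vitamin D (90 ct) €18.40: OTC medicine → 0% → €0.00
Children's picture book €14.09: books and periodicals → 3.25% → €0.46
Picture frame (8x10) €22.63: other taxable items → 3% → €0.68
Total tax = €0.38 + €0.15 + €1.14 + €4.18 + €0.73 + €0.51 + €0.46 + €0.68 = €8.23

€8.23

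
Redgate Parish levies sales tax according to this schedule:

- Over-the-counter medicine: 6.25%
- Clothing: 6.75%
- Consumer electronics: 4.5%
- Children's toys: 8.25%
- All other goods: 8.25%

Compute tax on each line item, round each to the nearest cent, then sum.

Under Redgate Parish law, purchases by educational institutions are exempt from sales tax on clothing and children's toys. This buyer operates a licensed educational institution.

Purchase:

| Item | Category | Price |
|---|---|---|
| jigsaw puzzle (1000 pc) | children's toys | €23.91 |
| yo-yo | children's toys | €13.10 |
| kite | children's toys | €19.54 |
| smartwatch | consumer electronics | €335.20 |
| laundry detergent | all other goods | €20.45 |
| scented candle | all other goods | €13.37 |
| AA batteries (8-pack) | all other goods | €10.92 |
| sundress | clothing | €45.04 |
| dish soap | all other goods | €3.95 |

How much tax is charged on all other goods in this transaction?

€4.02

Laundry detergent €20.45: all other goods → 8.25% → €1.69
Scented candle €13.37: all other goods → 8.25% → €1.10
AA batteries (8-pack) €10.92: all other goods → 8.25% → €0.90
Dish soap €3.95: all other goods → 8.25% → €0.33
Tax on all other goods = €1.69 + €1.10 + €0.90 + €0.33 = €4.02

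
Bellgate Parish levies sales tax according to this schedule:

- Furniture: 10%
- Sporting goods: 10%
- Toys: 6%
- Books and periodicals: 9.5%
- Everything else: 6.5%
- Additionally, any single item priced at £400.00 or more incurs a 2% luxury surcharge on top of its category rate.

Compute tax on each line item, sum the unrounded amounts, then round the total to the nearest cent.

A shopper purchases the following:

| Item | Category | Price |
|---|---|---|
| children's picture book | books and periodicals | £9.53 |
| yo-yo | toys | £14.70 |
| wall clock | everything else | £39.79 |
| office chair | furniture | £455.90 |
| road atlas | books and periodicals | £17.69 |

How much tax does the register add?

Children's picture book £9.53: books and periodicals → 9.5% → £0.90535
Yo-yo £14.70: toys → 6% → £0.882
Wall clock £39.79: everything else → 6.5% → £2.58635
Office chair £455.90: furniture → 10% + 2% surcharge = 12% → £54.708
Road atlas £17.69: books and periodicals → 9.5% → £1.68055
Unrounded tax sum = £60.76225 → £60.76

£60.76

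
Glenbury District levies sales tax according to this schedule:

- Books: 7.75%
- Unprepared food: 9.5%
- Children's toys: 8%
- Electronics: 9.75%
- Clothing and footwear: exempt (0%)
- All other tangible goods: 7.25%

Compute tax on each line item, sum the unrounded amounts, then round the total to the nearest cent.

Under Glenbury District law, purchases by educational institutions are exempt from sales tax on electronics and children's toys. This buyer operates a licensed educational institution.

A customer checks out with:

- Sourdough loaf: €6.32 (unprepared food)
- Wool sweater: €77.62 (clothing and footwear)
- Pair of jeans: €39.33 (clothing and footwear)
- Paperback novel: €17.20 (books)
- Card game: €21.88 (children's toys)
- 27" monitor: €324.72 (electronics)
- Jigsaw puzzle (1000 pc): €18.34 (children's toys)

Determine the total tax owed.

€1.93

Sourdough loaf €6.32: unprepared food → 9.5% → €0.6004
Wool sweater €77.62: clothing and footwear → 0% → €0.00
Pair of jeans €39.33: clothing and footwear → 0% → €0.00
Paperback novel €17.20: books → 7.75% → €1.333
Card game €21.88: children's toys, buyer-exempt → 0% → €0.00
27" monitor €324.72: electronics, buyer-exempt → 0% → €0.00
Jigsaw puzzle (1000 pc) €18.34: children's toys, buyer-exempt → 0% → €0.00
Unrounded tax sum = €1.9334 → €1.93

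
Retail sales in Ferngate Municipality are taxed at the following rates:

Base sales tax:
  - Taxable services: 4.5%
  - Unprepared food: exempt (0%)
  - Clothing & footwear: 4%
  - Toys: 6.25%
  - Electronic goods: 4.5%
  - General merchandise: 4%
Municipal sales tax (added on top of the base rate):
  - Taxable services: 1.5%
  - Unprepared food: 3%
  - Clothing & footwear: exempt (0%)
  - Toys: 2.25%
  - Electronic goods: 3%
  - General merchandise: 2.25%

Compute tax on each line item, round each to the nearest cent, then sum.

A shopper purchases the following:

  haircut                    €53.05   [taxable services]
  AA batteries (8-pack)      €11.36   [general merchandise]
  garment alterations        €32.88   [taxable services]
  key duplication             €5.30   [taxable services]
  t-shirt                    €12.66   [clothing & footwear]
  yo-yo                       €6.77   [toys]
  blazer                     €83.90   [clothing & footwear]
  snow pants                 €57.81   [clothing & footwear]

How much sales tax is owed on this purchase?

Haircut €53.05: taxable services → 4.5% + 1.5% municipal = 6% → €3.18
AA batteries (8-pack) €11.36: general merchandise → 4% + 2.25% municipal = 6.25% → €0.71
Garment alterations €32.88: taxable services → 4.5% + 1.5% municipal = 6% → €1.97
Key duplication €5.30: taxable services → 4.5% + 1.5% municipal = 6% → €0.32
T-shirt €12.66: clothing & footwear → 4% + 0% municipal = 4% → €0.51
Yo-yo €6.77: toys → 6.25% + 2.25% municipal = 8.5% → €0.58
Blazer €83.90: clothing & footwear → 4% + 0% municipal = 4% → €3.36
Snow pants €57.81: clothing & footwear → 4% + 0% municipal = 4% → €2.31
Total tax = €3.18 + €0.71 + €1.97 + €0.32 + €0.51 + €0.58 + €3.36 + €2.31 = €12.94

€12.94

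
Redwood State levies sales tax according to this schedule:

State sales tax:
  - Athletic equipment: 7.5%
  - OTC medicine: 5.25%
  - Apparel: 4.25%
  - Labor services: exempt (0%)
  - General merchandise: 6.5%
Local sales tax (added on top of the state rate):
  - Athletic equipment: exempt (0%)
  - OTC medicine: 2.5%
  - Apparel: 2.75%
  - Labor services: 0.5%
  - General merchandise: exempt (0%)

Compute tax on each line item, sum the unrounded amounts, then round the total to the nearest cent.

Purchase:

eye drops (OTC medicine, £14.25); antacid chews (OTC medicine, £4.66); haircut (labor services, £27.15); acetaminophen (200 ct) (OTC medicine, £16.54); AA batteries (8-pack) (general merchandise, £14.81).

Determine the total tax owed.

Eye drops £14.25: OTC medicine → 5.25% + 2.5% local = 7.75% → £1.104375
Antacid chews £4.66: OTC medicine → 5.25% + 2.5% local = 7.75% → £0.36115
Haircut £27.15: labor services → 0% + 0.5% local = 0.5% → £0.13575
Acetaminophen (200 ct) £16.54: OTC medicine → 5.25% + 2.5% local = 7.75% → £1.28185
AA batteries (8-pack) £14.81: general merchandise → 6.5% + 0% local = 6.5% → £0.96265
Unrounded tax sum = £3.845775 → £3.85

£3.85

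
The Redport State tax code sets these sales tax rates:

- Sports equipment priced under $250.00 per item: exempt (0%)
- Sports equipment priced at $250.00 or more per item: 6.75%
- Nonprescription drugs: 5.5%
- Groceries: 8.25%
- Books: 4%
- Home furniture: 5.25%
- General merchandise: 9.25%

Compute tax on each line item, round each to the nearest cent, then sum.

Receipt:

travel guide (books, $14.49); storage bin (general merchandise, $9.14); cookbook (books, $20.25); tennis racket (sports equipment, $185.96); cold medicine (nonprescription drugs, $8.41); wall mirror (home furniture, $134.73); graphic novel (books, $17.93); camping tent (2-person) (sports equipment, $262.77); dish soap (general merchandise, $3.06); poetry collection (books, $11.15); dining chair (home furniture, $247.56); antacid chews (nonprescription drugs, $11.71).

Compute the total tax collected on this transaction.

$42.60

Travel guide $14.49: books → 4% → $0.58
Storage bin $9.14: general merchandise → 9.25% → $0.85
Cookbook $20.25: books → 4% → $0.81
Tennis racket $185.96: sports equipment, under $250.00 → 0% → $0.00
Cold medicine $8.41: nonprescription drugs → 5.5% → $0.46
Wall mirror $134.73: home furniture → 5.25% → $7.07
Graphic novel $17.93: books → 4% → $0.72
Camping tent (2-person) $262.77: sports equipment, $250.00 or more → 6.75% → $17.74
Dish soap $3.06: general merchandise → 9.25% → $0.28
Poetry collection $11.15: books → 4% → $0.45
Dining chair $247.56: home furniture → 5.25% → $13.00
Antacid chews $11.71: nonprescription drugs → 5.5% → $0.64
Total tax = $0.58 + $0.85 + $0.81 + $0.46 + $7.07 + $0.72 + $17.74 + $0.28 + $0.45 + $13.00 + $0.64 = $42.60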